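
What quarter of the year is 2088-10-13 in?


Month: October (month 10)
Q1: Jan-Mar, Q2: Apr-Jun, Q3: Jul-Sep, Q4: Oct-Dec

Q4


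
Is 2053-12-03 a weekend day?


Anchor: Jan 1, 2053. With p = 2053 - 1 = 2052: (p + p//4 - p//100 + p//400) mod 7 = (2052 + 513 - 20 + 5) mod 7 = 2550 mod 7 = 2 -> Wednesday (Mon=0 ... Sun=6)
Day of year: 337; offset = 336
Weekday index = (2 + 336) mod 7 = 2 -> Wednesday
Weekend days: Saturday, Sunday

No


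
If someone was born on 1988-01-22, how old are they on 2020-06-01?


Birth: 1988-01-22
Reference: 2020-06-01
Year difference: 2020 - 1988 = 32

32 years old


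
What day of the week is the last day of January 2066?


January 2066 has 31 days
Anchor: Jan 1, 2066. With p = 2066 - 1 = 2065: (p + p//4 - p//100 + p//400) mod 7 = (2065 + 516 - 20 + 5) mod 7 = 2566 mod 7 = 4 -> Friday (Mon=0 ... Sun=6)
January 1 is the anchor itself -> Friday
Last day offset: 31 - 1 = 30 days
Weekday index = (4 + 30) mod 7 = 6

Sunday, January 31


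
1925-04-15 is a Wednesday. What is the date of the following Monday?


Current: Wednesday
Target: Monday
Days ahead: 5

Next Monday: 1925-04-20


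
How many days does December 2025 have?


December 2025

31 days


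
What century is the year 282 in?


Century = (year - 1) // 100 + 1
= (282 - 1) // 100 + 1
= 281 // 100 + 1
= 2 + 1

3rd century


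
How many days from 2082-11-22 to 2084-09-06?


From 2082-11-22 to 2084-09-06
2082-11-22: days before November = 31 + 28 + 31 + 30 + 31 + 30 + 31 + 31 + 30 + 31 = 304 (2082 is not a leap year); day of year = 304 + 22 = 326
2084-09-06: days before September = 31 + 29 + 31 + 30 + 31 + 30 + 31 + 31 = 244 (2084 is a leap year); day of year = 244 + 6 = 250
Rest of 2082: 365 - 326 = 39
Full years 2083 (365): 365
Total = 39 + 365 + 250 = 654

654 days


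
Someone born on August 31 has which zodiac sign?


Date: August 31
Conventional tropical zodiac dates: Virgo from August 23 onward; Libra starts September 23
August 31 falls within the Virgo range

Virgo


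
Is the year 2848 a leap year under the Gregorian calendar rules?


Gregorian leap year rule: divisible by 4, but not by 100, unless also by 400.
2848 is divisible by 4 but not 100 -> leap year

Yes


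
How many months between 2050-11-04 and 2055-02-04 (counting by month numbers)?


From November 2050 to February 2055
5 years * 12 = 60 months, minus 9 months = 51

51 months


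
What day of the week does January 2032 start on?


Target: January 1, 2032
Anchor: Jan 1, 2032. With p = 2032 - 1 = 2031: (p + p//4 - p//100 + p//400) mod 7 = (2031 + 507 - 20 + 5) mod 7 = 2523 mod 7 = 3 -> Thursday (Mon=0 ... Sun=6)
Offset from anchor: 0 days
Weekday index = (3 + 0) mod 7 = 3

Thursday


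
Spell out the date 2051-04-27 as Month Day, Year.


ISO 2051-04-27 parses as year=2051, month=04, day=27
Month 4 -> April

April 27, 2051


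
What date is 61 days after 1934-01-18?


Start: 1934-01-18, add 61 days
January 1934 has 31 days: 31 - 18 = 13 days to January 31 -> 48 left
February 1934 has 28 days -> 20 left
March 1934: 20 <= 31 -> lands on March 20

Result: 1934-03-20


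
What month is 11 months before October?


October is month 10
10 - 11 = -1; wrap: -1 + 12 = 11

November


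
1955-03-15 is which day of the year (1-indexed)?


Date: March 15, 1955
Days in months 1 through 2: 59
Plus 15 days in March

Day of year: 74


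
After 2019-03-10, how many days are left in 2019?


Day of year: 69 of 365
Remaining = 365 - 69

296 days


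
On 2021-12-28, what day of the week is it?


Date: December 28, 2021
Anchor: Jan 1, 2021. With p = 2021 - 1 = 2020: (p + p//4 - p//100 + p//400) mod 7 = (2020 + 505 - 20 + 5) mod 7 = 2510 mod 7 = 4 -> Friday (Mon=0 ... Sun=6)
Days before December (Jan-Nov): 334; offset = 334 + 28 - 1 = 361
Weekday index = (4 + 361) mod 7 = 1

Day of the week: Tuesday


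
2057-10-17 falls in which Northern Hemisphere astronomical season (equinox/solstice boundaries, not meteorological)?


Date: October 17
Astronomical Autumn (approx.; exact equinox/solstice day varies by year): September 22 to December 20
October 17 falls within the Autumn window

Autumn


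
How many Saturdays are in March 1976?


March 1976 has 31 days
Anchor: Jan 1, 1976. With p = 1976 - 1 = 1975: (p + p//4 - p//100 + p//400) mod 7 = (1975 + 493 - 19 + 4) mod 7 = 2453 mod 7 = 3 -> Thursday (Mon=0 ... Sun=6)
Days before March (Jan-Feb): 60; March 1 index = (3 + 60) mod 7 = 0 -> Monday
First Saturday is March 6
Saturdays: 6, 13, 20, 27

4 Saturdays


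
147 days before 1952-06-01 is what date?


Start: 1952-06-01, subtract 147 days
Back 1 day from June 1 reaches May 31, 1952 -> 146 left
May 1952 has 31 days -> back to April 30, 1952 -> 115 left
April 1952 has 30 days -> back to March 31, 1952 -> 85 left
March 1952 has 31 days -> back to February 29, 1952 -> 54 left
February 1952 has 29 days -> back to January 31, 1952 -> 25 left
January 1952: 31 - 25 = 6 -> lands on January 6

Result: 1952-01-06


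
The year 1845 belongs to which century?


Century = (year - 1) // 100 + 1
= (1845 - 1) // 100 + 1
= 1844 // 100 + 1
= 18 + 1

19th century


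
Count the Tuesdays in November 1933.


November 1933 has 30 days
Anchor: Jan 1, 1933. With p = 1933 - 1 = 1932: (p + p//4 - p//100 + p//400) mod 7 = (1932 + 483 - 19 + 4) mod 7 = 2400 mod 7 = 6 -> Sunday (Mon=0 ... Sun=6)
Days before November (Jan-Oct): 304; November 1 index = (6 + 304) mod 7 = 2 -> Wednesday
First Tuesday is November 7
Tuesdays: 7, 14, 21, 28

4 Tuesdays


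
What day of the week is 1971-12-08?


Date: December 8, 1971
Anchor: Jan 1, 1971. With p = 1971 - 1 = 1970: (p + p//4 - p//100 + p//400) mod 7 = (1970 + 492 - 19 + 4) mod 7 = 2447 mod 7 = 4 -> Friday (Mon=0 ... Sun=6)
Days before December (Jan-Nov): 334; offset = 334 + 8 - 1 = 341
Weekday index = (4 + 341) mod 7 = 2

Day of the week: Wednesday


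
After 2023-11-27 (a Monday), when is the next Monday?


Current: Monday
Target: Monday
Days ahead: 7

Next Monday: 2023-12-04


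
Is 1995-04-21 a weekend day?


Anchor: Jan 1, 1995. With p = 1995 - 1 = 1994: (p + p//4 - p//100 + p//400) mod 7 = (1994 + 498 - 19 + 4) mod 7 = 2477 mod 7 = 6 -> Sunday (Mon=0 ... Sun=6)
Day of year: 111; offset = 110
Weekday index = (6 + 110) mod 7 = 4 -> Friday
Weekend days: Saturday, Sunday

No


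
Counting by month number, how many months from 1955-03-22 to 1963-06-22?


From March 1955 to June 1963
8 years * 12 = 96 months, plus 3 months = 99

99 months


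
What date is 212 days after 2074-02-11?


Start: 2074-02-11, add 212 days
February 2074 has 28 days: 28 - 11 = 17 days to February 28 -> 195 left
March 2074 has 31 days -> 164 left
April 2074 has 30 days -> 134 left
May 2074 has 31 days -> 103 left
June 2074 has 30 days -> 73 left
July 2074 has 31 days -> 42 left
August 2074 has 31 days -> 11 left
September 2074: 11 <= 30 -> lands on September 11

Result: 2074-09-11


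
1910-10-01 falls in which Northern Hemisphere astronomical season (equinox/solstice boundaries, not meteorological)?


Date: October 1
Astronomical Autumn (approx.; exact equinox/solstice day varies by year): September 22 to December 20
October 1 falls within the Autumn window

Autumn


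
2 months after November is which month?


November is month 11
11 + 2 = 13; wrap: 13 - 12 = 1

January


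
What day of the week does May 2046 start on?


Target: May 1, 2046
Anchor: Jan 1, 2046. With p = 2046 - 1 = 2045: (p + p//4 - p//100 + p//400) mod 7 = (2045 + 511 - 20 + 5) mod 7 = 2541 mod 7 = 0 -> Monday (Mon=0 ... Sun=6)
Days before May (Jan-Apr): 120 days
Weekday index = (0 + 120) mod 7 = 1

Tuesday


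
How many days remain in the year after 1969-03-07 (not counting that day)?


Day of year: 66 of 365
Remaining = 365 - 66

299 days


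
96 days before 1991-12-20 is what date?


Start: 1991-12-20, subtract 96 days
Back 20 days from December 20 reaches November 30, 1991 -> 76 left
November 1991 has 30 days -> back to October 31, 1991 -> 46 left
October 1991 has 31 days -> back to September 30, 1991 -> 15 left
September 1991: 30 - 15 = 15 -> lands on September 15

Result: 1991-09-15


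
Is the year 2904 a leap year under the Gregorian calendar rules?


Gregorian leap year rule: divisible by 4, but not by 100, unless also by 400.
2904 is divisible by 4 but not 100 -> leap year

Yes


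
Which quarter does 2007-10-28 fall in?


Month: October (month 10)
Q1: Jan-Mar, Q2: Apr-Jun, Q3: Jul-Sep, Q4: Oct-Dec

Q4


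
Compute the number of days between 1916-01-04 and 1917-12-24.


From 1916-01-04 to 1917-12-24
1916-01-04: day of year = 4
1917-12-24: days before December = 31 + 28 + 31 + 30 + 31 + 30 + 31 + 31 + 30 + 31 + 30 = 334 (1917 is not a leap year); day of year = 334 + 24 = 358
Rest of 1916: 366 - 4 = 362
Total = 362 + 358 = 720

720 days


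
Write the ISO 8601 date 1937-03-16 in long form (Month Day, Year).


ISO 1937-03-16 parses as year=1937, month=03, day=16
Month 3 -> March

March 16, 1937


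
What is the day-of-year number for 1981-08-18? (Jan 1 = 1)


Date: August 18, 1981
Days in months 1 through 7: 212
Plus 18 days in August

Day of year: 230


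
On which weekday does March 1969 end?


March 1969 has 31 days
Anchor: Jan 1, 1969. With p = 1969 - 1 = 1968: (p + p//4 - p//100 + p//400) mod 7 = (1968 + 492 - 19 + 4) mod 7 = 2445 mod 7 = 2 -> Wednesday (Mon=0 ... Sun=6)
Days before March (Jan-Feb): 59; March 1 index = (2 + 59) mod 7 = 5 -> Saturday
Last day offset: 31 - 1 = 30 days
Weekday index = (5 + 30) mod 7 = 0

Monday, March 31


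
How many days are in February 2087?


February 2087 (leap year: no)

28 days


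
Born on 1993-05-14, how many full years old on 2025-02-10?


Birth: 1993-05-14
Reference: 2025-02-10
Year difference: 2025 - 1993 = 32
Birthday not yet reached in 2025, subtract 1

31 years old


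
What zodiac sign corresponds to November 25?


Date: November 25
Conventional tropical zodiac dates: Sagittarius from November 22 onward; Capricorn starts December 22
November 25 falls within the Sagittarius range

Sagittarius


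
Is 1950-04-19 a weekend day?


Anchor: Jan 1, 1950. With p = 1950 - 1 = 1949: (p + p//4 - p//100 + p//400) mod 7 = (1949 + 487 - 19 + 4) mod 7 = 2421 mod 7 = 6 -> Sunday (Mon=0 ... Sun=6)
Day of year: 109; offset = 108
Weekday index = (6 + 108) mod 7 = 2 -> Wednesday
Weekend days: Saturday, Sunday

No


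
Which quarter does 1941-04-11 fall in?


Month: April (month 4)
Q1: Jan-Mar, Q2: Apr-Jun, Q3: Jul-Sep, Q4: Oct-Dec

Q2


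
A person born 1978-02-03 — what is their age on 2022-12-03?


Birth: 1978-02-03
Reference: 2022-12-03
Year difference: 2022 - 1978 = 44

44 years old


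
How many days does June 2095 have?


June 2095

30 days


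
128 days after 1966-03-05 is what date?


Start: 1966-03-05, add 128 days
March 1966 has 31 days: 31 - 5 = 26 days to March 31 -> 102 left
April 1966 has 30 days -> 72 left
May 1966 has 31 days -> 41 left
June 1966 has 30 days -> 11 left
July 1966: 11 <= 31 -> lands on July 11

Result: 1966-07-11


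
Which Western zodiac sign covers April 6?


Date: April 6
Conventional tropical zodiac dates: Aries from March 21 onward; Taurus starts April 20
April 6 falls within the Aries range

Aries


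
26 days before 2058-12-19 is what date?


Start: 2058-12-19, subtract 26 days
Back 19 days from December 19 reaches November 30, 2058 -> 7 left
November 2058: 30 - 7 = 23 -> lands on November 23

Result: 2058-11-23


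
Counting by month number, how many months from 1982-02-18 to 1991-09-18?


From February 1982 to September 1991
9 years * 12 = 108 months, plus 7 months = 115

115 months


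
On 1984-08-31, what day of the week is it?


Date: August 31, 1984
Anchor: Jan 1, 1984. With p = 1984 - 1 = 1983: (p + p//4 - p//100 + p//400) mod 7 = (1983 + 495 - 19 + 4) mod 7 = 2463 mod 7 = 6 -> Sunday (Mon=0 ... Sun=6)
Days before August (Jan-Jul): 213; offset = 213 + 31 - 1 = 243
Weekday index = (6 + 243) mod 7 = 4

Day of the week: Friday


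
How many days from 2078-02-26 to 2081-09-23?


From 2078-02-26 to 2081-09-23
2078-02-26: days before February = 31; day of year = 31 + 26 = 57
2081-09-23: days before September = 31 + 28 + 31 + 30 + 31 + 30 + 31 + 31 = 243 (2081 is not a leap year); day of year = 243 + 23 = 266
Rest of 2078: 365 - 57 = 308
Full years 2079 (365), 2080 (366): 731
Total = 308 + 731 + 266 = 1305

1305 days


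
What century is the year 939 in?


Century = (year - 1) // 100 + 1
= (939 - 1) // 100 + 1
= 938 // 100 + 1
= 9 + 1

10th century


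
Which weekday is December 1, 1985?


Target: December 1, 1985
Anchor: Jan 1, 1985. With p = 1985 - 1 = 1984: (p + p//4 - p//100 + p//400) mod 7 = (1984 + 496 - 19 + 4) mod 7 = 2465 mod 7 = 1 -> Tuesday (Mon=0 ... Sun=6)
Days before December (Jan-Nov): 334 days
Weekday index = (1 + 334) mod 7 = 6

Sunday


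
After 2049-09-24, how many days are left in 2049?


Day of year: 267 of 365
Remaining = 365 - 267

98 days


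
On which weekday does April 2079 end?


April 2079 has 30 days
Anchor: Jan 1, 2079. With p = 2079 - 1 = 2078: (p + p//4 - p//100 + p//400) mod 7 = (2078 + 519 - 20 + 5) mod 7 = 2582 mod 7 = 6 -> Sunday (Mon=0 ... Sun=6)
Days before April (Jan-Mar): 90; April 1 index = (6 + 90) mod 7 = 5 -> Saturday
Last day offset: 30 - 1 = 29 days
Weekday index = (5 + 29) mod 7 = 6

Sunday, April 30


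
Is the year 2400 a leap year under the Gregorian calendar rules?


Gregorian leap year rule: divisible by 4, but not by 100, unless also by 400.
2400 is divisible by 400 -> leap year

Yes


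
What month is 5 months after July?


July is month 7
7 + 5 = 12

December


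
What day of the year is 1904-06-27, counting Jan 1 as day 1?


Date: June 27, 1904
Days in months 1 through 5: 152
Plus 27 days in June

Day of year: 179


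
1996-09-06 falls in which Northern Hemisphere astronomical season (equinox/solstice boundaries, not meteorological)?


Date: September 6
Astronomical Summer (approx.; exact equinox/solstice day varies by year): June 21 to September 21
September 6 falls within the Summer window

Summer


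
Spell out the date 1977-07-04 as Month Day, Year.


ISO 1977-07-04 parses as year=1977, month=07, day=04
Month 7 -> July

July 4, 1977


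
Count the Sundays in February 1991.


February 1991 has 28 days
Anchor: Jan 1, 1991. With p = 1991 - 1 = 1990: (p + p//4 - p//100 + p//400) mod 7 = (1990 + 497 - 19 + 4) mod 7 = 2472 mod 7 = 1 -> Tuesday (Mon=0 ... Sun=6)
Days before February (Jan): 31; February 1 index = (1 + 31) mod 7 = 4 -> Friday
First Sunday is February 3
Sundays: 3, 10, 17, 24

4 Sundays


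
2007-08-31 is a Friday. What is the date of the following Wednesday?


Current: Friday
Target: Wednesday
Days ahead: 5

Next Wednesday: 2007-09-05


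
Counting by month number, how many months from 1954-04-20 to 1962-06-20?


From April 1954 to June 1962
8 years * 12 = 96 months, plus 2 months = 98

98 months


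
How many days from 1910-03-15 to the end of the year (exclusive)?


Day of year: 74 of 365
Remaining = 365 - 74

291 days


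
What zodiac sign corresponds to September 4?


Date: September 4
Conventional tropical zodiac dates: Virgo from August 23 onward; Libra starts September 23
September 4 falls within the Virgo range

Virgo


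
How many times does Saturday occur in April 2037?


April 2037 has 30 days
Anchor: Jan 1, 2037. With p = 2037 - 1 = 2036: (p + p//4 - p//100 + p//400) mod 7 = (2036 + 509 - 20 + 5) mod 7 = 2530 mod 7 = 3 -> Thursday (Mon=0 ... Sun=6)
Days before April (Jan-Mar): 90; April 1 index = (3 + 90) mod 7 = 2 -> Wednesday
First Saturday is April 4
Saturdays: 4, 11, 18, 25

4 Saturdays


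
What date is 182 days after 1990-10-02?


Start: 1990-10-02, add 182 days
October 1990 has 31 days: 31 - 2 = 29 days to October 31 -> 153 left
November 1990 has 30 days -> 123 left
December 1990 has 31 days -> 92 left
January 1991 has 31 days -> 61 left
February 1991 has 28 days -> 33 left
March 1991 has 31 days -> 2 left
April 1991: 2 <= 30 -> lands on April 2

Result: 1991-04-02


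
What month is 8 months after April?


April is month 4
4 + 8 = 12

December


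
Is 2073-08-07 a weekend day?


Anchor: Jan 1, 2073. With p = 2073 - 1 = 2072: (p + p//4 - p//100 + p//400) mod 7 = (2072 + 518 - 20 + 5) mod 7 = 2575 mod 7 = 6 -> Sunday (Mon=0 ... Sun=6)
Day of year: 219; offset = 218
Weekday index = (6 + 218) mod 7 = 0 -> Monday
Weekend days: Saturday, Sunday

No


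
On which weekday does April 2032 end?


April 2032 has 30 days
Anchor: Jan 1, 2032. With p = 2032 - 1 = 2031: (p + p//4 - p//100 + p//400) mod 7 = (2031 + 507 - 20 + 5) mod 7 = 2523 mod 7 = 3 -> Thursday (Mon=0 ... Sun=6)
Days before April (Jan-Mar): 91; April 1 index = (3 + 91) mod 7 = 3 -> Thursday
Last day offset: 30 - 1 = 29 days
Weekday index = (3 + 29) mod 7 = 4

Friday, April 30


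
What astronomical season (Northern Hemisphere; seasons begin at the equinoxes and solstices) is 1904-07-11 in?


Date: July 11
Astronomical Summer (approx.; exact equinox/solstice day varies by year): June 21 to September 21
July 11 falls within the Summer window

Summer


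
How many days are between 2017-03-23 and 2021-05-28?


From 2017-03-23 to 2021-05-28
2017-03-23: days before March = 31 + 28 = 59 (2017 is not a leap year); day of year = 59 + 23 = 82
2021-05-28: days before May = 31 + 28 + 31 + 30 = 120 (2021 is not a leap year); day of year = 120 + 28 = 148
Rest of 2017: 365 - 82 = 283
Full years 2018 (365), 2019 (365), 2020 (366): 1096
Total = 283 + 1096 + 148 = 1527

1527 days


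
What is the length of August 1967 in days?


August 1967

31 days


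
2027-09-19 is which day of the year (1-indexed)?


Date: September 19, 2027
Days in months 1 through 8: 243
Plus 19 days in September

Day of year: 262


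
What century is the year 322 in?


Century = (year - 1) // 100 + 1
= (322 - 1) // 100 + 1
= 321 // 100 + 1
= 3 + 1

4th century


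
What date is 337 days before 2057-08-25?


Start: 2057-08-25, subtract 337 days
Back 25 days from August 25 reaches July 31, 2057 -> 312 left
July 2057 has 31 days -> back to June 30, 2057 -> 281 left
June 2057 has 30 days -> back to May 31, 2057 -> 251 left
May 2057 has 31 days -> back to April 30, 2057 -> 220 left
April 2057 has 30 days -> back to March 31, 2057 -> 190 left
March 2057 has 31 days -> back to February 28, 2057 -> 159 left
February 2057 has 28 days -> back to January 31, 2057 -> 131 left
January 2057 has 31 days -> back to December 31, 2056 -> 100 left
December 2056 has 31 days -> back to November 30, 2056 -> 69 left
November 2056 has 30 days -> back to October 31, 2056 -> 39 left
October 2056 has 31 days -> back to September 30, 2056 -> 8 left
September 2056: 30 - 8 = 22 -> lands on September 22

Result: 2056-09-22


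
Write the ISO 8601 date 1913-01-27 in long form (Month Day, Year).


ISO 1913-01-27 parses as year=1913, month=01, day=27
Month 1 -> January

January 27, 1913


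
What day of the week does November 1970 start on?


Target: November 1, 1970
Anchor: Jan 1, 1970. With p = 1970 - 1 = 1969: (p + p//4 - p//100 + p//400) mod 7 = (1969 + 492 - 19 + 4) mod 7 = 2446 mod 7 = 3 -> Thursday (Mon=0 ... Sun=6)
Days before November (Jan-Oct): 304 days
Weekday index = (3 + 304) mod 7 = 6

Sunday


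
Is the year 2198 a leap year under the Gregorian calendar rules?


Gregorian leap year rule: divisible by 4, but not by 100, unless also by 400.
2198 is not divisible by 4 -> not a leap year

No


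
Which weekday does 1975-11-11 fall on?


Date: November 11, 1975
Anchor: Jan 1, 1975. With p = 1975 - 1 = 1974: (p + p//4 - p//100 + p//400) mod 7 = (1974 + 493 - 19 + 4) mod 7 = 2452 mod 7 = 2 -> Wednesday (Mon=0 ... Sun=6)
Days before November (Jan-Oct): 304; offset = 304 + 11 - 1 = 314
Weekday index = (2 + 314) mod 7 = 1

Day of the week: Tuesday


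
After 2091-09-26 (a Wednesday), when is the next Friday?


Current: Wednesday
Target: Friday
Days ahead: 2

Next Friday: 2091-09-28


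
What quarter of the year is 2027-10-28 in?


Month: October (month 10)
Q1: Jan-Mar, Q2: Apr-Jun, Q3: Jul-Sep, Q4: Oct-Dec

Q4


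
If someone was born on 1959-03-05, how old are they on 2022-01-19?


Birth: 1959-03-05
Reference: 2022-01-19
Year difference: 2022 - 1959 = 63
Birthday not yet reached in 2022, subtract 1

62 years old


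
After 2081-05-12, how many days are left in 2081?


Day of year: 132 of 365
Remaining = 365 - 132

233 days


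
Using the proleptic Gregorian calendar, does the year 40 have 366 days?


Gregorian leap year rule: divisible by 4, but not by 100, unless also by 400.
40 is divisible by 4 but not 100 -> leap year

Yes


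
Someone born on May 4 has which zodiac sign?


Date: May 4
Conventional tropical zodiac dates: Taurus from April 20 onward; Gemini starts May 21
May 4 falls within the Taurus range

Taurus


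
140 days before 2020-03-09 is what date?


Start: 2020-03-09, subtract 140 days
Back 9 days from March 9 reaches February 29, 2020 -> 131 left
February 2020 has 29 days -> back to January 31, 2020 -> 102 left
January 2020 has 31 days -> back to December 31, 2019 -> 71 left
December 2019 has 31 days -> back to November 30, 2019 -> 40 left
November 2019 has 30 days -> back to October 31, 2019 -> 10 left
October 2019: 31 - 10 = 21 -> lands on October 21

Result: 2019-10-21


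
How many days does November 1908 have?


November 1908

30 days


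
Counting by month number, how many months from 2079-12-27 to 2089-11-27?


From December 2079 to November 2089
10 years * 12 = 120 months, minus 1 month = 119

119 months


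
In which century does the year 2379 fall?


Century = (year - 1) // 100 + 1
= (2379 - 1) // 100 + 1
= 2378 // 100 + 1
= 23 + 1

24th century


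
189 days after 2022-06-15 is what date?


Start: 2022-06-15, add 189 days
June 2022 has 30 days: 30 - 15 = 15 days to June 30 -> 174 left
July 2022 has 31 days -> 143 left
August 2022 has 31 days -> 112 left
September 2022 has 30 days -> 82 left
October 2022 has 31 days -> 51 left
November 2022 has 30 days -> 21 left
December 2022: 21 <= 31 -> lands on December 21

Result: 2022-12-21


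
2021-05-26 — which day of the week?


Date: May 26, 2021
Anchor: Jan 1, 2021. With p = 2021 - 1 = 2020: (p + p//4 - p//100 + p//400) mod 7 = (2020 + 505 - 20 + 5) mod 7 = 2510 mod 7 = 4 -> Friday (Mon=0 ... Sun=6)
Days before May (Jan-Apr): 120; offset = 120 + 26 - 1 = 145
Weekday index = (4 + 145) mod 7 = 2

Day of the week: Wednesday


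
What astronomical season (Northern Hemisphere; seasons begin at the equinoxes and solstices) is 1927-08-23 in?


Date: August 23
Astronomical Summer (approx.; exact equinox/solstice day varies by year): June 21 to September 21
August 23 falls within the Summer window

Summer


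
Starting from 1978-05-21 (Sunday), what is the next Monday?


Current: Sunday
Target: Monday
Days ahead: 1

Next Monday: 1978-05-22


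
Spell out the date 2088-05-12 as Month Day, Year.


ISO 2088-05-12 parses as year=2088, month=05, day=12
Month 5 -> May

May 12, 2088


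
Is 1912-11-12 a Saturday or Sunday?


Anchor: Jan 1, 1912. With p = 1912 - 1 = 1911: (p + p//4 - p//100 + p//400) mod 7 = (1911 + 477 - 19 + 4) mod 7 = 2373 mod 7 = 0 -> Monday (Mon=0 ... Sun=6)
Day of year: 317; offset = 316
Weekday index = (0 + 316) mod 7 = 1 -> Tuesday
Weekend days: Saturday, Sunday

No


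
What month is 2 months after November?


November is month 11
11 + 2 = 13; wrap: 13 - 12 = 1

January


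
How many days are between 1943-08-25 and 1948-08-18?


From 1943-08-25 to 1948-08-18
1943-08-25: days before August = 31 + 28 + 31 + 30 + 31 + 30 + 31 = 212 (1943 is not a leap year); day of year = 212 + 25 = 237
1948-08-18: days before August = 31 + 29 + 31 + 30 + 31 + 30 + 31 = 213 (1948 is a leap year); day of year = 213 + 18 = 231
Rest of 1943: 365 - 237 = 128
Full years 1944 (366), 1945 (365), 1946 (365), 1947 (365): 1461
Total = 128 + 1461 + 231 = 1820

1820 days


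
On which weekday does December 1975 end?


December 1975 has 31 days
Anchor: Jan 1, 1975. With p = 1975 - 1 = 1974: (p + p//4 - p//100 + p//400) mod 7 = (1974 + 493 - 19 + 4) mod 7 = 2452 mod 7 = 2 -> Wednesday (Mon=0 ... Sun=6)
Days before December (Jan-Nov): 334; December 1 index = (2 + 334) mod 7 = 0 -> Monday
Last day offset: 31 - 1 = 30 days
Weekday index = (0 + 30) mod 7 = 2

Wednesday, December 31


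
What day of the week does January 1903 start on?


Target: January 1, 1903
Anchor: Jan 1, 1903. With p = 1903 - 1 = 1902: (p + p//4 - p//100 + p//400) mod 7 = (1902 + 475 - 19 + 4) mod 7 = 2362 mod 7 = 3 -> Thursday (Mon=0 ... Sun=6)
Offset from anchor: 0 days
Weekday index = (3 + 0) mod 7 = 3

Thursday


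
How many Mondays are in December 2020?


December 2020 has 31 days
Anchor: Jan 1, 2020. With p = 2020 - 1 = 2019: (p + p//4 - p//100 + p//400) mod 7 = (2019 + 504 - 20 + 5) mod 7 = 2508 mod 7 = 2 -> Wednesday (Mon=0 ... Sun=6)
Days before December (Jan-Nov): 335; December 1 index = (2 + 335) mod 7 = 1 -> Tuesday
First Monday is December 7
Mondays: 7, 14, 21, 28

4 Mondays


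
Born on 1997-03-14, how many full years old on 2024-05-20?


Birth: 1997-03-14
Reference: 2024-05-20
Year difference: 2024 - 1997 = 27

27 years old


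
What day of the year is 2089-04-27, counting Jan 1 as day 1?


Date: April 27, 2089
Days in months 1 through 3: 90
Plus 27 days in April

Day of year: 117


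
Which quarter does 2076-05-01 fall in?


Month: May (month 5)
Q1: Jan-Mar, Q2: Apr-Jun, Q3: Jul-Sep, Q4: Oct-Dec

Q2


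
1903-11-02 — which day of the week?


Date: November 2, 1903
Anchor: Jan 1, 1903. With p = 1903 - 1 = 1902: (p + p//4 - p//100 + p//400) mod 7 = (1902 + 475 - 19 + 4) mod 7 = 2362 mod 7 = 3 -> Thursday (Mon=0 ... Sun=6)
Days before November (Jan-Oct): 304; offset = 304 + 2 - 1 = 305
Weekday index = (3 + 305) mod 7 = 0

Day of the week: Monday


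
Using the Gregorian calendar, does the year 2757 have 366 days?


Gregorian leap year rule: divisible by 4, but not by 100, unless also by 400.
2757 is not divisible by 4 -> not a leap year

No


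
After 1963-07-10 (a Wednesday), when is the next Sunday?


Current: Wednesday
Target: Sunday
Days ahead: 4

Next Sunday: 1963-07-14


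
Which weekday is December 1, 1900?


Target: December 1, 1900
Anchor: Jan 1, 1900. With p = 1900 - 1 = 1899: (p + p//4 - p//100 + p//400) mod 7 = (1899 + 474 - 18 + 4) mod 7 = 2359 mod 7 = 0 -> Monday (Mon=0 ... Sun=6)
Days before December (Jan-Nov): 334 days
Weekday index = (0 + 334) mod 7 = 5

Saturday


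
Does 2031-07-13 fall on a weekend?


Anchor: Jan 1, 2031. With p = 2031 - 1 = 2030: (p + p//4 - p//100 + p//400) mod 7 = (2030 + 507 - 20 + 5) mod 7 = 2522 mod 7 = 2 -> Wednesday (Mon=0 ... Sun=6)
Day of year: 194; offset = 193
Weekday index = (2 + 193) mod 7 = 6 -> Sunday
Weekend days: Saturday, Sunday

Yes


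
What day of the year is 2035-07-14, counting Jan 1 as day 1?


Date: July 14, 2035
Days in months 1 through 6: 181
Plus 14 days in July

Day of year: 195


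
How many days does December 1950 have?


December 1950

31 days


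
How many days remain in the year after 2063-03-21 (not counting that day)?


Day of year: 80 of 365
Remaining = 365 - 80

285 days


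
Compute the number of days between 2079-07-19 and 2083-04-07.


From 2079-07-19 to 2083-04-07
2079-07-19: days before July = 31 + 28 + 31 + 30 + 31 + 30 = 181 (2079 is not a leap year); day of year = 181 + 19 = 200
2083-04-07: days before April = 31 + 28 + 31 = 90 (2083 is not a leap year); day of year = 90 + 7 = 97
Rest of 2079: 365 - 200 = 165
Full years 2080 (366), 2081 (365), 2082 (365): 1096
Total = 165 + 1096 + 97 = 1358

1358 days


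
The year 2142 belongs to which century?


Century = (year - 1) // 100 + 1
= (2142 - 1) // 100 + 1
= 2141 // 100 + 1
= 21 + 1

22nd century


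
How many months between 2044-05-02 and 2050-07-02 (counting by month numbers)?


From May 2044 to July 2050
6 years * 12 = 72 months, plus 2 months = 74

74 months


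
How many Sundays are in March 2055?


March 2055 has 31 days
Anchor: Jan 1, 2055. With p = 2055 - 1 = 2054: (p + p//4 - p//100 + p//400) mod 7 = (2054 + 513 - 20 + 5) mod 7 = 2552 mod 7 = 4 -> Friday (Mon=0 ... Sun=6)
Days before March (Jan-Feb): 59; March 1 index = (4 + 59) mod 7 = 0 -> Monday
First Sunday is March 7
Sundays: 7, 14, 21, 28

4 Sundays


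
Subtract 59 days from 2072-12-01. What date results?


Start: 2072-12-01, subtract 59 days
Back 1 day from December 1 reaches November 30, 2072 -> 58 left
November 2072 has 30 days -> back to October 31, 2072 -> 28 left
October 2072: 31 - 28 = 3 -> lands on October 3

Result: 2072-10-03


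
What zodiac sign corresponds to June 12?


Date: June 12
Conventional tropical zodiac dates: Gemini from May 21 onward; Cancer starts June 21
June 12 falls within the Gemini range

Gemini


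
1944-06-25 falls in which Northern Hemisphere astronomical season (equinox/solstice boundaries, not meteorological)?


Date: June 25
Astronomical Summer (approx.; exact equinox/solstice day varies by year): June 21 to September 21
June 25 falls within the Summer window

Summer


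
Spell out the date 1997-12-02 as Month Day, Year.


ISO 1997-12-02 parses as year=1997, month=12, day=02
Month 12 -> December

December 2, 1997


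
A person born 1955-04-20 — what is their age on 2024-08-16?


Birth: 1955-04-20
Reference: 2024-08-16
Year difference: 2024 - 1955 = 69

69 years old


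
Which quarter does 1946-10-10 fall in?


Month: October (month 10)
Q1: Jan-Mar, Q2: Apr-Jun, Q3: Jul-Sep, Q4: Oct-Dec

Q4


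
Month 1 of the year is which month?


Month 1 of 12

January


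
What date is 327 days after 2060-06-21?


Start: 2060-06-21, add 327 days
June 2060 has 30 days: 30 - 21 = 9 days to June 30 -> 318 left
July 2060 has 31 days -> 287 left
August 2060 has 31 days -> 256 left
September 2060 has 30 days -> 226 left
October 2060 has 31 days -> 195 left
November 2060 has 30 days -> 165 left
December 2060 has 31 days -> 134 left
January 2061 has 31 days -> 103 left
February 2061 has 28 days -> 75 left
March 2061 has 31 days -> 44 left
April 2061 has 30 days -> 14 left
May 2061: 14 <= 31 -> lands on May 14

Result: 2061-05-14


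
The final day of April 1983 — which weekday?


April 1983 has 30 days
Anchor: Jan 1, 1983. With p = 1983 - 1 = 1982: (p + p//4 - p//100 + p//400) mod 7 = (1982 + 495 - 19 + 4) mod 7 = 2462 mod 7 = 5 -> Saturday (Mon=0 ... Sun=6)
Days before April (Jan-Mar): 90; April 1 index = (5 + 90) mod 7 = 4 -> Friday
Last day offset: 30 - 1 = 29 days
Weekday index = (4 + 29) mod 7 = 5

Saturday, April 30


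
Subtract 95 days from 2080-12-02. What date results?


Start: 2080-12-02, subtract 95 days
Back 2 days from December 2 reaches November 30, 2080 -> 93 left
November 2080 has 30 days -> back to October 31, 2080 -> 63 left
October 2080 has 31 days -> back to September 30, 2080 -> 32 left
September 2080 has 30 days -> back to August 31, 2080 -> 2 left
August 2080: 31 - 2 = 29 -> lands on August 29

Result: 2080-08-29


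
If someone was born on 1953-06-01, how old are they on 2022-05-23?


Birth: 1953-06-01
Reference: 2022-05-23
Year difference: 2022 - 1953 = 69
Birthday not yet reached in 2022, subtract 1

68 years old


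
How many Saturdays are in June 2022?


June 2022 has 30 days
Anchor: Jan 1, 2022. With p = 2022 - 1 = 2021: (p + p//4 - p//100 + p//400) mod 7 = (2021 + 505 - 20 + 5) mod 7 = 2511 mod 7 = 5 -> Saturday (Mon=0 ... Sun=6)
Days before June (Jan-May): 151; June 1 index = (5 + 151) mod 7 = 2 -> Wednesday
First Saturday is June 4
Saturdays: 4, 11, 18, 25

4 Saturdays


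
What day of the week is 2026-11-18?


Date: November 18, 2026
Anchor: Jan 1, 2026. With p = 2026 - 1 = 2025: (p + p//4 - p//100 + p//400) mod 7 = (2025 + 506 - 20 + 5) mod 7 = 2516 mod 7 = 3 -> Thursday (Mon=0 ... Sun=6)
Days before November (Jan-Oct): 304; offset = 304 + 18 - 1 = 321
Weekday index = (3 + 321) mod 7 = 2

Day of the week: Wednesday


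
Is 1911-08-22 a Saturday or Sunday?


Anchor: Jan 1, 1911. With p = 1911 - 1 = 1910: (p + p//4 - p//100 + p//400) mod 7 = (1910 + 477 - 19 + 4) mod 7 = 2372 mod 7 = 6 -> Sunday (Mon=0 ... Sun=6)
Day of year: 234; offset = 233
Weekday index = (6 + 233) mod 7 = 1 -> Tuesday
Weekend days: Saturday, Sunday

No


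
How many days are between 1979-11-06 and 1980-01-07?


From 1979-11-06 to 1980-01-07
1979-11-06: days before November = 31 + 28 + 31 + 30 + 31 + 30 + 31 + 31 + 30 + 31 = 304 (1979 is not a leap year); day of year = 304 + 6 = 310
1980-01-07: day of year = 7
Rest of 1979: 365 - 310 = 55
Total = 55 + 7 = 62

62 days


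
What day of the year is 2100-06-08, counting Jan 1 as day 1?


Date: June 8, 2100
Days in months 1 through 5: 151
Plus 8 days in June

Day of year: 159


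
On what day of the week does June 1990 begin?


Target: June 1, 1990
Anchor: Jan 1, 1990. With p = 1990 - 1 = 1989: (p + p//4 - p//100 + p//400) mod 7 = (1989 + 497 - 19 + 4) mod 7 = 2471 mod 7 = 0 -> Monday (Mon=0 ... Sun=6)
Days before June (Jan-May): 151 days
Weekday index = (0 + 151) mod 7 = 4

Friday


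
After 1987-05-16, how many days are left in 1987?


Day of year: 136 of 365
Remaining = 365 - 136

229 days


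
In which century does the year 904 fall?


Century = (year - 1) // 100 + 1
= (904 - 1) // 100 + 1
= 903 // 100 + 1
= 9 + 1

10th century


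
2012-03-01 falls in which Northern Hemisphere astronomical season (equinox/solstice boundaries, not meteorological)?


Date: March 1
Astronomical Winter (approx.; exact equinox/solstice day varies by year): December 21 to March 19
March 1 falls within the Winter window

Winter


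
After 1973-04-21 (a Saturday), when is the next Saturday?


Current: Saturday
Target: Saturday
Days ahead: 7

Next Saturday: 1973-04-28


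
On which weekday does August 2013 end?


August 2013 has 31 days
Anchor: Jan 1, 2013. With p = 2013 - 1 = 2012: (p + p//4 - p//100 + p//400) mod 7 = (2012 + 503 - 20 + 5) mod 7 = 2500 mod 7 = 1 -> Tuesday (Mon=0 ... Sun=6)
Days before August (Jan-Jul): 212; August 1 index = (1 + 212) mod 7 = 3 -> Thursday
Last day offset: 31 - 1 = 30 days
Weekday index = (3 + 30) mod 7 = 5

Saturday, August 31


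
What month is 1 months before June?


June is month 6
6 - 1 = 5

May


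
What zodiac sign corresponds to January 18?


Date: January 18
Conventional tropical zodiac dates: Capricorn from December 22 onward; Aquarius starts January 20
January 18 falls within the Capricorn range

Capricorn


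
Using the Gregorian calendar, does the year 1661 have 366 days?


Gregorian leap year rule: divisible by 4, but not by 100, unless also by 400.
1661 is not divisible by 4 -> not a leap year

No


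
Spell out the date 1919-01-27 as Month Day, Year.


ISO 1919-01-27 parses as year=1919, month=01, day=27
Month 1 -> January

January 27, 1919


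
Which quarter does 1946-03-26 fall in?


Month: March (month 3)
Q1: Jan-Mar, Q2: Apr-Jun, Q3: Jul-Sep, Q4: Oct-Dec

Q1


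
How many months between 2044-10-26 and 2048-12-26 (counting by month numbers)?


From October 2044 to December 2048
4 years * 12 = 48 months, plus 2 months = 50

50 months


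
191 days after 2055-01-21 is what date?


Start: 2055-01-21, add 191 days
January 2055 has 31 days: 31 - 21 = 10 days to January 31 -> 181 left
February 2055 has 28 days -> 153 left
March 2055 has 31 days -> 122 left
April 2055 has 30 days -> 92 left
May 2055 has 31 days -> 61 left
June 2055 has 30 days -> 31 left
July 2055: 31 <= 31 -> lands on July 31

Result: 2055-07-31


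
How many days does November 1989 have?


November 1989

30 days


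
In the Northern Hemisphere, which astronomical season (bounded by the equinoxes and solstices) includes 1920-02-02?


Date: February 2
Astronomical Winter (approx.; exact equinox/solstice day varies by year): December 21 to March 19
February 2 falls within the Winter window

Winter


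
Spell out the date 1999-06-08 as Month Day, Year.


ISO 1999-06-08 parses as year=1999, month=06, day=08
Month 6 -> June

June 8, 1999


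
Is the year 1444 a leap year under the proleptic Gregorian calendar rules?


Gregorian leap year rule: divisible by 4, but not by 100, unless also by 400.
1444 is divisible by 4 but not 100 -> leap year

Yes


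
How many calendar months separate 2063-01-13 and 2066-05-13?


From January 2063 to May 2066
3 years * 12 = 36 months, plus 4 months = 40

40 months


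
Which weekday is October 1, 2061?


Target: October 1, 2061
Anchor: Jan 1, 2061. With p = 2061 - 1 = 2060: (p + p//4 - p//100 + p//400) mod 7 = (2060 + 515 - 20 + 5) mod 7 = 2560 mod 7 = 5 -> Saturday (Mon=0 ... Sun=6)
Days before October (Jan-Sep): 273 days
Weekday index = (5 + 273) mod 7 = 5

Saturday


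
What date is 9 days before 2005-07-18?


Start: 2005-07-18, subtract 9 days
18 - 9 = 9 stays within July 2005

Result: 2005-07-09


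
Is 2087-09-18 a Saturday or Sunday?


Anchor: Jan 1, 2087. With p = 2087 - 1 = 2086: (p + p//4 - p//100 + p//400) mod 7 = (2086 + 521 - 20 + 5) mod 7 = 2592 mod 7 = 2 -> Wednesday (Mon=0 ... Sun=6)
Day of year: 261; offset = 260
Weekday index = (2 + 260) mod 7 = 3 -> Thursday
Weekend days: Saturday, Sunday

No


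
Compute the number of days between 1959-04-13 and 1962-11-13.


From 1959-04-13 to 1962-11-13
1959-04-13: days before April = 31 + 28 + 31 = 90 (1959 is not a leap year); day of year = 90 + 13 = 103
1962-11-13: days before November = 31 + 28 + 31 + 30 + 31 + 30 + 31 + 31 + 30 + 31 = 304 (1962 is not a leap year); day of year = 304 + 13 = 317
Rest of 1959: 365 - 103 = 262
Full years 1960 (366), 1961 (365): 731
Total = 262 + 731 + 317 = 1310

1310 days


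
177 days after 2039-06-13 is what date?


Start: 2039-06-13, add 177 days
June 2039 has 30 days: 30 - 13 = 17 days to June 30 -> 160 left
July 2039 has 31 days -> 129 left
August 2039 has 31 days -> 98 left
September 2039 has 30 days -> 68 left
October 2039 has 31 days -> 37 left
November 2039 has 30 days -> 7 left
December 2039: 7 <= 31 -> lands on December 7

Result: 2039-12-07


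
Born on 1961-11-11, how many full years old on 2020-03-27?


Birth: 1961-11-11
Reference: 2020-03-27
Year difference: 2020 - 1961 = 59
Birthday not yet reached in 2020, subtract 1

58 years old


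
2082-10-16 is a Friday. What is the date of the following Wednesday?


Current: Friday
Target: Wednesday
Days ahead: 5

Next Wednesday: 2082-10-21


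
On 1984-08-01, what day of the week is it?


Date: August 1, 1984
Anchor: Jan 1, 1984. With p = 1984 - 1 = 1983: (p + p//4 - p//100 + p//400) mod 7 = (1983 + 495 - 19 + 4) mod 7 = 2463 mod 7 = 6 -> Sunday (Mon=0 ... Sun=6)
Days before August (Jan-Jul): 213; offset = 213 + 1 - 1 = 213
Weekday index = (6 + 213) mod 7 = 2

Day of the week: Wednesday


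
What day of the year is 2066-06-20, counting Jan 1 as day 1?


Date: June 20, 2066
Days in months 1 through 5: 151
Plus 20 days in June

Day of year: 171


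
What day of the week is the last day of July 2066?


July 2066 has 31 days
Anchor: Jan 1, 2066. With p = 2066 - 1 = 2065: (p + p//4 - p//100 + p//400) mod 7 = (2065 + 516 - 20 + 5) mod 7 = 2566 mod 7 = 4 -> Friday (Mon=0 ... Sun=6)
Days before July (Jan-Jun): 181; July 1 index = (4 + 181) mod 7 = 3 -> Thursday
Last day offset: 31 - 1 = 30 days
Weekday index = (3 + 30) mod 7 = 5

Saturday, July 31


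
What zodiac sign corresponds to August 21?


Date: August 21
Conventional tropical zodiac dates: Leo from July 23 onward; Virgo starts August 23
August 21 falls within the Leo range

Leo
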